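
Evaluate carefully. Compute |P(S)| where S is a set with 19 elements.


The power set of a set with n elements has 2^n elements.
|P(S)| = 2^19 = 524288

524288


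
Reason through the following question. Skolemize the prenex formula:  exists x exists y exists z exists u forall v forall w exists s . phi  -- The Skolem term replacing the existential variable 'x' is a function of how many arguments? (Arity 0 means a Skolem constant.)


Quantifier prefix: exists x exists y exists z exists u forall v forall w exists s
'x' is existentially quantified at position 1.
No universal quantifiers precede it.
Skolem function arity = 0 (a Skolem constant)

0


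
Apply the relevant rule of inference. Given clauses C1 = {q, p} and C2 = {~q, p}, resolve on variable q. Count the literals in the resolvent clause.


Remove q from C1 and ~q from C2.
C1 remainder: {p}
C2 remainder: {p}
Union (resolvent): {p}
Resolvent has 1 literal(s).

1


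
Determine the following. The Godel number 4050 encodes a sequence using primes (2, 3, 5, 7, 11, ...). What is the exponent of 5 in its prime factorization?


Factorize 4050 by dividing by 5 repeatedly.
Division steps: 5 divides 4050 exactly 2 time(s).
Exponent of 5 = 2

2


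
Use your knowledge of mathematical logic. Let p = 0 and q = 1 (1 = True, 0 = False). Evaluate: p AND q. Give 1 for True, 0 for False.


p = 0, q = 1
Operation: p AND q
Evaluate: 0 AND 1 = 0

0


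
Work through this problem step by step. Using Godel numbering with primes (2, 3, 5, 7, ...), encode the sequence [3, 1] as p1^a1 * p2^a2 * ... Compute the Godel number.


Encode each element as an exponent of the corresponding prime:
  2^3 = 8
  3^1 = 3
Product = 8 * 3 = 24

24


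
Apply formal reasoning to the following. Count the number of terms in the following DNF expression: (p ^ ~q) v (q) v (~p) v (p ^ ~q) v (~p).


A DNF formula is a disjunction of terms (conjunctions).
Terms are separated by v.
Counting the disjuncts: 5 terms.

5


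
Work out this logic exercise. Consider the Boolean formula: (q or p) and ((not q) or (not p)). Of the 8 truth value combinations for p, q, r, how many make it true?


Evaluate all 8 assignments for p, q, r:
p=0, q=0, r=0: 0
p=0, q=0, r=1: 0
p=0, q=1, r=0: 1
p=0, q=1, r=1: 1
p=1, q=0, r=0: 1
p=1, q=0, r=1: 1
p=1, q=1, r=0: 0
p=1, q=1, r=1: 0
Satisfying count = 4

4


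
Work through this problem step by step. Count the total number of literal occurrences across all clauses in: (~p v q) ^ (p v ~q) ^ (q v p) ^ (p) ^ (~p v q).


Counting literals in each clause:
Clause 1: 2 literal(s)
Clause 2: 2 literal(s)
Clause 3: 2 literal(s)
Clause 4: 1 literal(s)
Clause 5: 2 literal(s)
Total = 9

9


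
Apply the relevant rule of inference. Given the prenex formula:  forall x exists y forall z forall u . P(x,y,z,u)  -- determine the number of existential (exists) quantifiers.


Quantifier prefix: forall x exists y forall z forall u
Mark each quantifier type:
  U E U U
Universal count = 3, Existential count = 1
Asked for existential (exists) quantifiers: 1

1


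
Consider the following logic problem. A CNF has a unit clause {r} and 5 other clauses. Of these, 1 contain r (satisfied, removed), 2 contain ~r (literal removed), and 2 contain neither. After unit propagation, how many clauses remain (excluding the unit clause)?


Satisfied (removed): 1
Shortened (remain): 2
Unchanged (remain): 2
Remaining = 2 + 2 = 4

4


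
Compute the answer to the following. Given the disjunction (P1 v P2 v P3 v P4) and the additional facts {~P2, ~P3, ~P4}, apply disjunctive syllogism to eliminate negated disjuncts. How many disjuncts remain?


Original disjuncts (4): P1, P2, P3, P4
Negated (eliminate): ~P2, ~P3, ~P4
Remaining disjuncts: P1
Count = 4 - 3 = 1

1


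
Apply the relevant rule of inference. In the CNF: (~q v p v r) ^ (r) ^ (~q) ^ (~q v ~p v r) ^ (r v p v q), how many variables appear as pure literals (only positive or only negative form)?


Check each variable for pure literal status:
p: mixed (not pure)
q: mixed (not pure)
r: pure positive
Pure literal count = 1

1


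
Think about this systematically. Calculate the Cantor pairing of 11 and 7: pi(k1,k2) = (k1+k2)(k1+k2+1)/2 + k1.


k1 + k2 = 18
(k1+k2)(k1+k2+1)/2 = 18 * 19 / 2 = 171
pi = 171 + 11 = 182

182


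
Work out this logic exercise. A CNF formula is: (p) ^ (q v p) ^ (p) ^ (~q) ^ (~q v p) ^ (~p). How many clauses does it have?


A CNF formula is a conjunction of clauses.
Clauses are separated by ^.
Counting the conjuncts: 6 clauses.

6


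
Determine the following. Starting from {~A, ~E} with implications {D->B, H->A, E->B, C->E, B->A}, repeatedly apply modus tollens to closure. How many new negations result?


Initial negated facts: {~A, ~E}
Apply modus tollens to closure:
  ~A and H->A  =>  ~H
  ~E and C->E  =>  ~C
  ~A and B->A  =>  ~B
  ~B and D->B  =>  ~D
Final negated: {~A, ~B, ~C, ~D, ~E, ~H}
New negations: {~B, ~C, ~D, ~H}
Count = 4

4


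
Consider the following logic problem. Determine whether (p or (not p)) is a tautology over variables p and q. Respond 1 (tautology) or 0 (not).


Check all 4 assignments:
p=0, q=0: 1
p=0, q=1: 1
p=1, q=0: 1
p=1, q=1: 1
Satisfying count = 4/4.
Tautology iff count = 4: yes.

1


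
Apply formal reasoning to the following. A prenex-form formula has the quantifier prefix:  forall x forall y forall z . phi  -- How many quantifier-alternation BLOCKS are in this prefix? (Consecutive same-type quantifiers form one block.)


Quantifier-type sequence: A A A  (A=forall, E=exists)
Group into maximal same-type runs:
  Ax3
Number of blocks = 1

1


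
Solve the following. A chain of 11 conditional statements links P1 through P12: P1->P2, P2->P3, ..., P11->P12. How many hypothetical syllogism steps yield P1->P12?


With 11 implications in a chain connecting 12 propositions:
P1->P2, P2->P3, ..., P11->P12
Steps needed = (number of implications) - 1 = 11 - 1 = 10

10


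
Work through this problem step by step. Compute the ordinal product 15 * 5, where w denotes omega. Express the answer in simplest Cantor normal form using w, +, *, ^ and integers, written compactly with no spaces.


Compute 15 * 5.
Ordinal * is associative and left-distributive over +, but NOT commutative; for finite n>1, n*w = w but w*n stays w*n.
Both finite; ordinal * agrees with natural *: 15 * 5 = 75.
Result = 75

75


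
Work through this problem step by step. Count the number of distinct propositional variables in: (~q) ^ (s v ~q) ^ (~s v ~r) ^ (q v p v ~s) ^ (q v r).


Identify each variable that appears in the formula.
Variables found: p, q, r, s
Count = 4

4


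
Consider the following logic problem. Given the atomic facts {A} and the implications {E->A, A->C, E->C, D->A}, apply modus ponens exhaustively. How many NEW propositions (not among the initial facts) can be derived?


Initial facts: {A}
Apply modus ponens to closure:
  A and A->C  =>  C
Final known: {A, C}
New propositions: {C}
Count = 1

1


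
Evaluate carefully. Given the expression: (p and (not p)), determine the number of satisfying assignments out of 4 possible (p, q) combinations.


Check all 4 assignments:
p=0, q=0: 0
p=0, q=1: 0
p=1, q=0: 0
p=1, q=1: 0
Count of True = 0

0


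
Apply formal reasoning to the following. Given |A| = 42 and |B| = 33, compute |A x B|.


The Cartesian product A x B contains all ordered pairs (a, b).
|A x B| = |A| * |B| = 42 * 33 = 1386

1386


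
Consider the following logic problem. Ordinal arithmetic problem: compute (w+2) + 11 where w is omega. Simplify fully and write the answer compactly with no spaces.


Compute (w+2) + 11.
Ordinal + is associative but NOT commutative; for finite n>0, n + w = w but w + n stays w+n.
By associativity: (w+2) + 11 = w + (2+11) = w+13.
Result = w+13

w+13


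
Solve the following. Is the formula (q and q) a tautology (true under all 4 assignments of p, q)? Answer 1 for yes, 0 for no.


Check all 4 assignments:
p=0, q=0: 0
p=0, q=1: 1
p=1, q=0: 0
p=1, q=1: 1
Satisfying count = 2/4.
Tautology iff count = 4: no.

0


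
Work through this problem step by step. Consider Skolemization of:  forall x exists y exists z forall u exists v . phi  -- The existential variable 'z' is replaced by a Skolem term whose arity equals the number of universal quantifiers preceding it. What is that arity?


Quantifier prefix: forall x exists y exists z forall u exists v
'z' is existentially quantified at position 3.
Universal variables preceding it: x
Skolem function arity = 1

1


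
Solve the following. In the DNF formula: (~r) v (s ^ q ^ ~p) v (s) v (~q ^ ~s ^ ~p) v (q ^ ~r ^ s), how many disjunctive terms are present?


A DNF formula is a disjunction of terms (conjunctions).
Terms are separated by v.
Counting the disjuncts: 5 terms.

5


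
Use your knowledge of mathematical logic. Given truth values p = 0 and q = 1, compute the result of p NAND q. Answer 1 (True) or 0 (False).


p = 0, q = 1
Operation: p NAND q
Evaluate: 0 NAND 1 = 1

1


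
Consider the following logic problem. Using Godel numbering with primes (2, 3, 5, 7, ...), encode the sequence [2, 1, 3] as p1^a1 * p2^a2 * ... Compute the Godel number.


Encode each element as an exponent of the corresponding prime:
  2^2 = 4
  3^1 = 3
  5^3 = 125
Product = 4 * 3 * 125 = 1500

1500


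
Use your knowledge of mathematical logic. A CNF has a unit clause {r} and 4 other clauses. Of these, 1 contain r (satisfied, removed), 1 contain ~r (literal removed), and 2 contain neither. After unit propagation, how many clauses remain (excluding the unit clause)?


Satisfied (removed): 1
Shortened (remain): 1
Unchanged (remain): 2
Remaining = 1 + 2 = 3

3


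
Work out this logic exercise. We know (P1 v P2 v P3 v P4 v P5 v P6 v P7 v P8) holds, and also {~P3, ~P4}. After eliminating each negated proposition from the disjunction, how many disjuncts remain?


Original disjuncts (8): P1, P2, P3, P4, P5, P6, P7, P8
Negated (eliminate): ~P3, ~P4
Remaining disjuncts: P1, P2, P5, P6, P7, P8
Count = 8 - 2 = 6

6


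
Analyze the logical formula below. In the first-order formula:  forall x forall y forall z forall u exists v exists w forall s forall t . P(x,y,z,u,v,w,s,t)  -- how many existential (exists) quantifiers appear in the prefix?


Quantifier prefix: forall x forall y forall z forall u exists v exists w forall s forall t
Mark each quantifier type:
  U U U U E E U U
Universal count = 6, Existential count = 2
Asked for existential (exists) quantifiers: 2

2


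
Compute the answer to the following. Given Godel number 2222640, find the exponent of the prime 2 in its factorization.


Factorize 2222640 by dividing by 2 repeatedly.
Division steps: 2 divides 2222640 exactly 4 time(s).
Exponent of 2 = 4

4


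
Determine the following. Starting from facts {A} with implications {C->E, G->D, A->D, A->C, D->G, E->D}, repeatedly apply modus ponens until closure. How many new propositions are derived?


Initial facts: {A}
Apply modus ponens to closure:
  A and A->D  =>  D
  A and A->C  =>  C
  D and D->G  =>  G
  C and C->E  =>  E
Final known: {A, C, D, E, G}
New propositions: {C, D, E, G}
Count = 4

4


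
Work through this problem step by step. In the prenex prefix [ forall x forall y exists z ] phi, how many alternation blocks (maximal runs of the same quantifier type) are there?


Quantifier-type sequence: A A E  (A=forall, E=exists)
Group into maximal same-type runs:
  Ax2 | Ex1
Number of blocks = 2

2


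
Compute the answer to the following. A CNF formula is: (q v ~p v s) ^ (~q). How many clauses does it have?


A CNF formula is a conjunction of clauses.
Clauses are separated by ^.
Counting the conjuncts: 2 clauses.

2


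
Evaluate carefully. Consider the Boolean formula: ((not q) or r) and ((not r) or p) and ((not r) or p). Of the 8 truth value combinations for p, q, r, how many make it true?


Evaluate all 8 assignments for p, q, r:
p=0, q=0, r=0: 1
p=0, q=0, r=1: 0
p=0, q=1, r=0: 0
p=0, q=1, r=1: 0
p=1, q=0, r=0: 1
p=1, q=0, r=1: 1
p=1, q=1, r=0: 0
p=1, q=1, r=1: 1
Satisfying count = 4

4


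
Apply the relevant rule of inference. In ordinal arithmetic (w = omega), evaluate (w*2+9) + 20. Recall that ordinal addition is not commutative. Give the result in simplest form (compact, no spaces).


Compute (w*2+9) + 20.
Ordinal + is associative but NOT commutative; for finite n>0, n + w = w but w + n stays w+n.
By associativity: (w*2+9) + 20 = w*2 + (9+20) = w*2+29.
Result = w*2+29

w*2+29


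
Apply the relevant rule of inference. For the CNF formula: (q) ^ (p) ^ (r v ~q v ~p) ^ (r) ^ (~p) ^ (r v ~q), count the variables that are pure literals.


Check each variable for pure literal status:
p: mixed (not pure)
q: mixed (not pure)
r: pure positive
Pure literal count = 1

1


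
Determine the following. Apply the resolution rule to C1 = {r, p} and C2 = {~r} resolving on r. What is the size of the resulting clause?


Remove r from C1 and ~r from C2.
C1 remainder: {p}
C2 remainder: {}
Union (resolvent): {p}
Resolvent has 1 literal(s).

1


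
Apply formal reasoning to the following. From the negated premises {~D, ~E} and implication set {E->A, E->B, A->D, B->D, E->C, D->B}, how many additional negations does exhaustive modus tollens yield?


Initial negated facts: {~D, ~E}
Apply modus tollens to closure:
  ~D and A->D  =>  ~A
  ~D and B->D  =>  ~B
Final negated: {~A, ~B, ~D, ~E}
New negations: {~A, ~B}
Count = 2

2


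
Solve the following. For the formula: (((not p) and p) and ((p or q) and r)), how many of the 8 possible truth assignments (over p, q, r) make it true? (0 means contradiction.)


Check all 8 assignments:
p=0, q=0, r=0: 0
p=0, q=0, r=1: 0
p=0, q=1, r=0: 0
p=0, q=1, r=1: 0
p=1, q=0, r=0: 0
p=1, q=0, r=1: 0
p=1, q=1, r=0: 0
p=1, q=1, r=1: 0
Count of True = 0

0


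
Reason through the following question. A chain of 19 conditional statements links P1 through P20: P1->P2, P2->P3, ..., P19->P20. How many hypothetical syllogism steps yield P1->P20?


With 19 implications in a chain connecting 20 propositions:
P1->P2, P2->P3, ..., P19->P20
Steps needed = (number of implications) - 1 = 19 - 1 = 18

18


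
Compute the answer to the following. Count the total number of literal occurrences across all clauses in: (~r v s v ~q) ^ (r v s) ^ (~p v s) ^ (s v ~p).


Counting literals in each clause:
Clause 1: 3 literal(s)
Clause 2: 2 literal(s)
Clause 3: 2 literal(s)
Clause 4: 2 literal(s)
Total = 9

9


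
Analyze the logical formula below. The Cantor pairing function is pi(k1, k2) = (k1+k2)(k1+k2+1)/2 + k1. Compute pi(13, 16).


k1 + k2 = 29
(k1+k2)(k1+k2+1)/2 = 29 * 30 / 2 = 435
pi = 435 + 13 = 448

448


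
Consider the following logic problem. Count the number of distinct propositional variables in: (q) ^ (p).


Identify each variable that appears in the formula.
Variables found: p, q
Count = 2

2


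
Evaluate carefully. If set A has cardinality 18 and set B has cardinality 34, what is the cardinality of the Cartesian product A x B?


The Cartesian product A x B contains all ordered pairs (a, b).
|A x B| = |A| * |B| = 18 * 34 = 612

612


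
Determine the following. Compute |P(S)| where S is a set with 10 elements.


The power set of a set with n elements has 2^n elements.
|P(S)| = 2^10 = 1024

1024


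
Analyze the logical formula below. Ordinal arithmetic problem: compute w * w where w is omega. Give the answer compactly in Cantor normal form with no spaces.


Compute w * w.
Ordinal * is associative and left-distributive over +, but NOT commutative; for finite n>1, n*w = w but w*n stays w*n.
w * w = w^2 by definition.
Result = w^2

w^2


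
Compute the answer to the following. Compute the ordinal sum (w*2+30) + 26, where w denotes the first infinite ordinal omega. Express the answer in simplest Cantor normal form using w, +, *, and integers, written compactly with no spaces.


Compute (w*2+30) + 26.
Ordinal + is associative but NOT commutative; for finite n>0, n + w = w but w + n stays w+n.
By associativity: (w*2+30) + 26 = w*2 + (30+26) = w*2+56.
Result = w*2+56

w*2+56


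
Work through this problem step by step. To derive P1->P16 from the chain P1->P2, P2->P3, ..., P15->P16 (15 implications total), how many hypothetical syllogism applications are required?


With 15 implications in a chain connecting 16 propositions:
P1->P2, P2->P3, ..., P15->P16
Steps needed = (number of implications) - 1 = 15 - 1 = 14

14


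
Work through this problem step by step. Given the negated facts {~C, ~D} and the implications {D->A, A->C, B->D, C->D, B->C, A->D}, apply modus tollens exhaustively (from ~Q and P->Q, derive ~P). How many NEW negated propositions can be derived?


Initial negated facts: {~C, ~D}
Apply modus tollens to closure:
  ~C and A->C  =>  ~A
  ~D and B->D  =>  ~B
Final negated: {~A, ~B, ~C, ~D}
New negations: {~A, ~B}
Count = 2

2


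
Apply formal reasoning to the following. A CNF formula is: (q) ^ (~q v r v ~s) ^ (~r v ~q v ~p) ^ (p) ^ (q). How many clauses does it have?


A CNF formula is a conjunction of clauses.
Clauses are separated by ^.
Counting the conjuncts: 5 clauses.

5


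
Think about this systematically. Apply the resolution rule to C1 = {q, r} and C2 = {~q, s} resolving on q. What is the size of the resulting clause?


Remove q from C1 and ~q from C2.
C1 remainder: {r}
C2 remainder: {s}
Union (resolvent): {r, s}
Resolvent has 2 literal(s).

2


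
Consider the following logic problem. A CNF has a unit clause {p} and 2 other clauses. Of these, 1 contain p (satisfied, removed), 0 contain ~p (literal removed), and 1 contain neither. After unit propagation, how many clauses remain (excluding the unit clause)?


Satisfied (removed): 1
Shortened (remain): 0
Unchanged (remain): 1
Remaining = 0 + 1 = 1

1


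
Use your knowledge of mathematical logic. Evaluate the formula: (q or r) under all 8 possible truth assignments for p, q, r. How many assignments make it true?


Check all 8 assignments:
p=0, q=0, r=0: 0
p=0, q=0, r=1: 1
p=0, q=1, r=0: 1
p=0, q=1, r=1: 1
p=1, q=0, r=0: 0
p=1, q=0, r=1: 1
p=1, q=1, r=0: 1
p=1, q=1, r=1: 1
Count of True = 6

6


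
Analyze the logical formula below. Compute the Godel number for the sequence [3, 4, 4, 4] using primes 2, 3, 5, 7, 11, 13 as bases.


Encode each element as an exponent of the corresponding prime:
  2^3 = 8
  3^4 = 81
  5^4 = 625
  7^4 = 2401
Product = 8 * 81 * 625 * 2401 = 972405000

972405000


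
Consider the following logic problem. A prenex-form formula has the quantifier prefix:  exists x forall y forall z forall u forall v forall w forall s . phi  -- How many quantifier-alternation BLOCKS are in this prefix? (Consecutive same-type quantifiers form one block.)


Quantifier-type sequence: E A A A A A A  (A=forall, E=exists)
Group into maximal same-type runs:
  Ex1 | Ax6
Number of blocks = 2

2


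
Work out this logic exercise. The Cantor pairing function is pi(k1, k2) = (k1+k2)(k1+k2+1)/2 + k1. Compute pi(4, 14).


k1 + k2 = 18
(k1+k2)(k1+k2+1)/2 = 18 * 19 / 2 = 171
pi = 171 + 4 = 175

175


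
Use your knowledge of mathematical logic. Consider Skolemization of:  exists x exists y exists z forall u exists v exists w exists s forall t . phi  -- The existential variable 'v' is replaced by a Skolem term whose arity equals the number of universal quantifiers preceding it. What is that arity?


Quantifier prefix: exists x exists y exists z forall u exists v exists w exists s forall t
'v' is existentially quantified at position 5.
Universal variables preceding it: u
Skolem function arity = 1

1


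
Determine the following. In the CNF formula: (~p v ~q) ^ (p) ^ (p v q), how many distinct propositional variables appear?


Identify each variable that appears in the formula.
Variables found: p, q
Count = 2

2


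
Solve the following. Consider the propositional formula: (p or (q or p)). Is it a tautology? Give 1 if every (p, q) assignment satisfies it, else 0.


Check all 4 assignments:
p=0, q=0: 0
p=0, q=1: 1
p=1, q=0: 1
p=1, q=1: 1
Satisfying count = 3/4.
Tautology iff count = 4: no.

0


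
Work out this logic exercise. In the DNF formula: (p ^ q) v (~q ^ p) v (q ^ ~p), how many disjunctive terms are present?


A DNF formula is a disjunction of terms (conjunctions).
Terms are separated by v.
Counting the disjuncts: 3 terms.

3


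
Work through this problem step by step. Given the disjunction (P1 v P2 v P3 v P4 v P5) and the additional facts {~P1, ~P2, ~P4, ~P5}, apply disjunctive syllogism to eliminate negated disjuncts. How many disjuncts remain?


Original disjuncts (5): P1, P2, P3, P4, P5
Negated (eliminate): ~P1, ~P2, ~P4, ~P5
Remaining disjuncts: P3
Count = 5 - 4 = 1

1


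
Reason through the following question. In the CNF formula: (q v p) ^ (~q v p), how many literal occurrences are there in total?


Counting literals in each clause:
Clause 1: 2 literal(s)
Clause 2: 2 literal(s)
Total = 4

4


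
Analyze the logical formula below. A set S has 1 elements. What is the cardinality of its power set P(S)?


The power set of a set with n elements has 2^n elements.
|P(S)| = 2^1 = 2

2


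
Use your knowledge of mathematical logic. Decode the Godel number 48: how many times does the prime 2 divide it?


Factorize 48 by dividing by 2 repeatedly.
Division steps: 2 divides 48 exactly 4 time(s).
Exponent of 2 = 4

4


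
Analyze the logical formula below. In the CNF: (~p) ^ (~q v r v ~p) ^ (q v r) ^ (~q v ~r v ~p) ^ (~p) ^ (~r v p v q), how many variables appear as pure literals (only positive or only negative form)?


Check each variable for pure literal status:
p: mixed (not pure)
q: mixed (not pure)
r: mixed (not pure)
Pure literal count = 0

0


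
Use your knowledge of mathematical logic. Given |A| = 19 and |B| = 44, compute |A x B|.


The Cartesian product A x B contains all ordered pairs (a, b).
|A x B| = |A| * |B| = 19 * 44 = 836

836


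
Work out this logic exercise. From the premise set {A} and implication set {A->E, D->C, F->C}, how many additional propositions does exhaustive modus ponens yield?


Initial facts: {A}
Apply modus ponens to closure:
  A and A->E  =>  E
Final known: {A, E}
New propositions: {E}
Count = 1

1


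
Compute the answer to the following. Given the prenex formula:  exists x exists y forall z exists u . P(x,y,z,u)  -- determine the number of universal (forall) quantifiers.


Quantifier prefix: exists x exists y forall z exists u
Mark each quantifier type:
  E E U E
Universal count = 1, Existential count = 3
Asked for universal (forall) quantifiers: 1

1


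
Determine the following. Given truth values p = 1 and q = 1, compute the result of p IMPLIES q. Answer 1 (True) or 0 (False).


p = 1, q = 1
Operation: p IMPLIES q
Evaluate: 1 IMPLIES 1 = 1

1


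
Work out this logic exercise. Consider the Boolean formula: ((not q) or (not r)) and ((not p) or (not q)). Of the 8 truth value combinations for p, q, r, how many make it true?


Evaluate all 8 assignments for p, q, r:
p=0, q=0, r=0: 1
p=0, q=0, r=1: 1
p=0, q=1, r=0: 1
p=0, q=1, r=1: 0
p=1, q=0, r=0: 1
p=1, q=0, r=1: 1
p=1, q=1, r=0: 0
p=1, q=1, r=1: 0
Satisfying count = 5

5


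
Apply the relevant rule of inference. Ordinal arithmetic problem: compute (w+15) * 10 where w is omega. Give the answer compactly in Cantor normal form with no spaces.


Compute (w+15) * 10.
Ordinal * is associative and left-distributive over +, but NOT commutative; for finite n>1, n*w = w but w*n stays w*n.
(w+15) * 10 = (w+15) repeated 10 times. Each intermediate +15 is absorbed by the following w; only the last survives: w*10+15.
Result = w*10+15

w*10+15


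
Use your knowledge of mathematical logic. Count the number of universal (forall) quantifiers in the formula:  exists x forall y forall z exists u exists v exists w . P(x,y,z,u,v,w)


Quantifier prefix: exists x forall y forall z exists u exists v exists w
Mark each quantifier type:
  E U U E E E
Universal count = 2, Existential count = 4
Asked for universal (forall) quantifiers: 2

2


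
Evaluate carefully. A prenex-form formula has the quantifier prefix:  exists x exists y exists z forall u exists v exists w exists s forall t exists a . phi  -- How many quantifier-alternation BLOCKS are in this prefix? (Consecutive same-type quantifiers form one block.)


Quantifier-type sequence: E E E A E E E A E  (A=forall, E=exists)
Group into maximal same-type runs:
  Ex3 | Ax1 | Ex3 | Ax1 | Ex1
Number of blocks = 5

5


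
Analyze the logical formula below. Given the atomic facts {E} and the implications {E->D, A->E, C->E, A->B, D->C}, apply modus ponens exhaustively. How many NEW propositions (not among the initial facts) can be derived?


Initial facts: {E}
Apply modus ponens to closure:
  E and E->D  =>  D
  D and D->C  =>  C
Final known: {C, D, E}
New propositions: {C, D}
Count = 2

2


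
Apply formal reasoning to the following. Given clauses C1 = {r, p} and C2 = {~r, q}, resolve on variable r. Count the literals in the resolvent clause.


Remove r from C1 and ~r from C2.
C1 remainder: {p}
C2 remainder: {q}
Union (resolvent): {p, q}
Resolvent has 2 literal(s).

2


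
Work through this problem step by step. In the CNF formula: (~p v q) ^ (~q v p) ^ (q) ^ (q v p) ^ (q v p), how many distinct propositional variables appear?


Identify each variable that appears in the formula.
Variables found: p, q
Count = 2

2


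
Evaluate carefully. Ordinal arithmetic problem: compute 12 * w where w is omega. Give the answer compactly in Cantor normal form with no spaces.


Compute 12 * w.
Ordinal * is associative and left-distributive over +, but NOT commutative; for finite n>1, n*w = w but w*n stays w*n.
For finite n>0, n * w = sup{n*k : k<w} = w. So 12 * w = w.
Result = w

w


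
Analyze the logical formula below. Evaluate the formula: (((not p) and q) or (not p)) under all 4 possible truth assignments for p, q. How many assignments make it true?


Check all 4 assignments:
p=0, q=0: 1
p=0, q=1: 1
p=1, q=0: 0
p=1, q=1: 0
Count of True = 2

2


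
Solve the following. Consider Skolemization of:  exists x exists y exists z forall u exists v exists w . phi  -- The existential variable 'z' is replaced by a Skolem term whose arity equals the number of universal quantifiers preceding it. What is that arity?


Quantifier prefix: exists x exists y exists z forall u exists v exists w
'z' is existentially quantified at position 3.
No universal quantifiers precede it.
Skolem function arity = 0 (a Skolem constant)

0


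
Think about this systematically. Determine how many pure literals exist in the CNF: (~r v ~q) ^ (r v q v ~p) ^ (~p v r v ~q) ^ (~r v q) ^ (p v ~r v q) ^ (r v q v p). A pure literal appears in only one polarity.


Check each variable for pure literal status:
p: mixed (not pure)
q: mixed (not pure)
r: mixed (not pure)
Pure literal count = 0

0


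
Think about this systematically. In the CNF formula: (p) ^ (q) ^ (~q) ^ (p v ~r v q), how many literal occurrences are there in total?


Counting literals in each clause:
Clause 1: 1 literal(s)
Clause 2: 1 literal(s)
Clause 3: 1 literal(s)
Clause 4: 3 literal(s)
Total = 6

6


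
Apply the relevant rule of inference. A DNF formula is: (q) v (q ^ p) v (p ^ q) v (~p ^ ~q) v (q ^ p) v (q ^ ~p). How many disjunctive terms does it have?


A DNF formula is a disjunction of terms (conjunctions).
Terms are separated by v.
Counting the disjuncts: 6 terms.

6


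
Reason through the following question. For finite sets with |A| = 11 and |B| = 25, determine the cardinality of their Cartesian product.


The Cartesian product A x B contains all ordered pairs (a, b).
|A x B| = |A| * |B| = 11 * 25 = 275

275


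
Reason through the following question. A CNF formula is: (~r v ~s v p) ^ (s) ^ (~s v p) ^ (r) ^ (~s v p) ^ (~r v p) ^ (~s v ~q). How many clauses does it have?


A CNF formula is a conjunction of clauses.
Clauses are separated by ^.
Counting the conjuncts: 7 clauses.

7


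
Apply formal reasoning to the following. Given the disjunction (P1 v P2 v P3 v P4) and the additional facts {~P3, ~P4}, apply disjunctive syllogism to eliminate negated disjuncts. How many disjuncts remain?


Original disjuncts (4): P1, P2, P3, P4
Negated (eliminate): ~P3, ~P4
Remaining disjuncts: P1, P2
Count = 4 - 2 = 2

2


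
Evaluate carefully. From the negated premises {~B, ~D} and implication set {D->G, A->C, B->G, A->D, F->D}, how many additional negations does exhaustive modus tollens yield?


Initial negated facts: {~B, ~D}
Apply modus tollens to closure:
  ~D and A->D  =>  ~A
  ~D and F->D  =>  ~F
Final negated: {~A, ~B, ~D, ~F}
New negations: {~A, ~F}
Count = 2

2


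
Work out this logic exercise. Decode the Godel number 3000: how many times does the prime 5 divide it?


Factorize 3000 by dividing by 5 repeatedly.
Division steps: 5 divides 3000 exactly 3 time(s).
Exponent of 5 = 3

3


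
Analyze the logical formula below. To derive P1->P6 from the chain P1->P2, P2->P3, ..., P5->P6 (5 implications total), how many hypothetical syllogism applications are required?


With 5 implications in a chain connecting 6 propositions:
P1->P2, P2->P3, ..., P5->P6
Steps needed = (number of implications) - 1 = 5 - 1 = 4

4


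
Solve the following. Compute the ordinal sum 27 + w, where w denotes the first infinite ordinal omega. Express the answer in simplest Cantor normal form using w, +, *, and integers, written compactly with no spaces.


Compute 27 + w.
Ordinal + is associative but NOT commutative; for finite n>0, n + w = w but w + n stays w+n.
Any finite left addend is absorbed by w on the right: 27 + w = w.
Result = w

w


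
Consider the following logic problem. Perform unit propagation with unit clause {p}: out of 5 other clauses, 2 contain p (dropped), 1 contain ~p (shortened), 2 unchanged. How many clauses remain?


Satisfied (removed): 2
Shortened (remain): 1
Unchanged (remain): 2
Remaining = 1 + 2 = 3

3


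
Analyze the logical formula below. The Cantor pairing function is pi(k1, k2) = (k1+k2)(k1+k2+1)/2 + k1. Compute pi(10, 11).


k1 + k2 = 21
(k1+k2)(k1+k2+1)/2 = 21 * 22 / 2 = 231
pi = 231 + 10 = 241

241


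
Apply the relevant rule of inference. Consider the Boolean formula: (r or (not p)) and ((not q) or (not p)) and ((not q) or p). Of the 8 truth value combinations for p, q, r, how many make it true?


Evaluate all 8 assignments for p, q, r:
p=0, q=0, r=0: 1
p=0, q=0, r=1: 1
p=0, q=1, r=0: 0
p=0, q=1, r=1: 0
p=1, q=0, r=0: 0
p=1, q=0, r=1: 1
p=1, q=1, r=0: 0
p=1, q=1, r=1: 0
Satisfying count = 3

3


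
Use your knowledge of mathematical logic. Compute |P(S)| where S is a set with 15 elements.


The power set of a set with n elements has 2^n elements.
|P(S)| = 2^15 = 32768

32768


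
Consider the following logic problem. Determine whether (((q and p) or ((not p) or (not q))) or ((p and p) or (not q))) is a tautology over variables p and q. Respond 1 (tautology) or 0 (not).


Check all 4 assignments:
p=0, q=0: 1
p=0, q=1: 1
p=1, q=0: 1
p=1, q=1: 1
Satisfying count = 4/4.
Tautology iff count = 4: yes.

1


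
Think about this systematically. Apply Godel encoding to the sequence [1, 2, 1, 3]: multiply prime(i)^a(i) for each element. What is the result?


Encode each element as an exponent of the corresponding prime:
  2^1 = 2
  3^2 = 9
  5^1 = 5
  7^3 = 343
Product = 2 * 9 * 5 * 343 = 30870

30870


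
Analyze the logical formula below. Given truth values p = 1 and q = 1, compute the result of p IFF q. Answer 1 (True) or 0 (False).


p = 1, q = 1
Operation: p IFF q
Evaluate: 1 IFF 1 = 1

1


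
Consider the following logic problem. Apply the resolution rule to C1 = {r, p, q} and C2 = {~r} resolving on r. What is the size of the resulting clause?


Remove r from C1 and ~r from C2.
C1 remainder: {p, q}
C2 remainder: {}
Union (resolvent): {p, q}
Resolvent has 2 literal(s).

2


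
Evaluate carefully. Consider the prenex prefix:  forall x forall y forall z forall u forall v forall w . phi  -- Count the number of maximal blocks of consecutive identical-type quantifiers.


Quantifier-type sequence: A A A A A A  (A=forall, E=exists)
Group into maximal same-type runs:
  Ax6
Number of blocks = 1

1


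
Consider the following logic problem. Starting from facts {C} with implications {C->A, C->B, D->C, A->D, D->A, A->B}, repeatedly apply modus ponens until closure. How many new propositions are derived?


Initial facts: {C}
Apply modus ponens to closure:
  C and C->A  =>  A
  C and C->B  =>  B
  A and A->D  =>  D
Final known: {A, B, C, D}
New propositions: {A, B, D}
Count = 3

3


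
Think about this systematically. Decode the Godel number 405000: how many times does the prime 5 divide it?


Factorize 405000 by dividing by 5 repeatedly.
Division steps: 5 divides 405000 exactly 4 time(s).
Exponent of 5 = 4

4


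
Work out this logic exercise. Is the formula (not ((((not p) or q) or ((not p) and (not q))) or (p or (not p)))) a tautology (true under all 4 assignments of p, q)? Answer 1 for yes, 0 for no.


Check all 4 assignments:
p=0, q=0: 0
p=0, q=1: 0
p=1, q=0: 0
p=1, q=1: 0
Satisfying count = 0/4.
Tautology iff count = 4: no.

0


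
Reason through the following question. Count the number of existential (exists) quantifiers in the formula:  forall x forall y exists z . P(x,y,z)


Quantifier prefix: forall x forall y exists z
Mark each quantifier type:
  U U E
Universal count = 2, Existential count = 1
Asked for existential (exists) quantifiers: 1

1


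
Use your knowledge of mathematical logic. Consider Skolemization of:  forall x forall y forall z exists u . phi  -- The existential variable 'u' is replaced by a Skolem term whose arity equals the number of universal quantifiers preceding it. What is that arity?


Quantifier prefix: forall x forall y forall z exists u
'u' is existentially quantified at position 4.
Universal variables preceding it: x, y, z
Skolem function arity = 3

3


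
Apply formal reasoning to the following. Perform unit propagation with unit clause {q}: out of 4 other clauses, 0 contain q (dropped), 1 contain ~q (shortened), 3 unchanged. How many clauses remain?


Satisfied (removed): 0
Shortened (remain): 1
Unchanged (remain): 3
Remaining = 1 + 3 = 4

4


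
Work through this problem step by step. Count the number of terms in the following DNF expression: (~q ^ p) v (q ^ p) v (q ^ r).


A DNF formula is a disjunction of terms (conjunctions).
Terms are separated by v.
Counting the disjuncts: 3 terms.

3


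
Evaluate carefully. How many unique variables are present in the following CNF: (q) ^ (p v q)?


Identify each variable that appears in the formula.
Variables found: p, q
Count = 2

2


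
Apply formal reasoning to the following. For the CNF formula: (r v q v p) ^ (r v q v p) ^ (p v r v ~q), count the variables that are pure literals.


Check each variable for pure literal status:
p: pure positive
q: mixed (not pure)
r: pure positive
Pure literal count = 2

2


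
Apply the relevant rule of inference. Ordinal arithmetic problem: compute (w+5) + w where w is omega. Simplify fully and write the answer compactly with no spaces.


Compute (w+5) + w.
Ordinal + is associative but NOT commutative; for finite n>0, n + w = w but w + n stays w+n.
(w+5) + w = w + (5+w) = w + w = w*2 (the finite tail 5 is absorbed by the right w).
Result = w*2

w*2


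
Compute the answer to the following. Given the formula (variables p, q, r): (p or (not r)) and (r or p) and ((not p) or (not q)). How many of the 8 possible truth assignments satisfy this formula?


Evaluate all 8 assignments for p, q, r:
p=0, q=0, r=0: 0
p=0, q=0, r=1: 0
p=0, q=1, r=0: 0
p=0, q=1, r=1: 0
p=1, q=0, r=0: 1
p=1, q=0, r=1: 1
p=1, q=1, r=0: 0
p=1, q=1, r=1: 0
Satisfying count = 2

2


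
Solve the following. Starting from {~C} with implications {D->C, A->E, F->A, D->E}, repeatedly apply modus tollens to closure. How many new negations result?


Initial negated facts: {~C}
Apply modus tollens to closure:
  ~C and D->C  =>  ~D
Final negated: {~C, ~D}
New negations: {~D}
Count = 1

1


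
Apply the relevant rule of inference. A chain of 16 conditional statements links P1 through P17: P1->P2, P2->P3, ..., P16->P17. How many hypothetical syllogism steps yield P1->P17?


With 16 implications in a chain connecting 17 propositions:
P1->P2, P2->P3, ..., P16->P17
Steps needed = (number of implications) - 1 = 16 - 1 = 15

15


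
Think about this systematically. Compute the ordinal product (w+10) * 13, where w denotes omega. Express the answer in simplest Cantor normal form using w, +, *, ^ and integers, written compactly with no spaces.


Compute (w+10) * 13.
Ordinal * is associative and left-distributive over +, but NOT commutative; for finite n>1, n*w = w but w*n stays w*n.
(w+10) * 13 = (w+10) repeated 13 times. Each intermediate +10 is absorbed by the following w; only the last survives: w*13+10.
Result = w*13+10

w*13+10


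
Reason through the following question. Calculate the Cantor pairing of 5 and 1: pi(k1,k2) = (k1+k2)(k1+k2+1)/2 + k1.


k1 + k2 = 6
(k1+k2)(k1+k2+1)/2 = 6 * 7 / 2 = 21
pi = 21 + 5 = 26

26


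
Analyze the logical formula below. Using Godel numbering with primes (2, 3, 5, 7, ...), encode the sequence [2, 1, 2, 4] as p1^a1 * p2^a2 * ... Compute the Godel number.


Encode each element as an exponent of the corresponding prime:
  2^2 = 4
  3^1 = 3
  5^2 = 25
  7^4 = 2401
Product = 4 * 3 * 25 * 2401 = 720300

720300


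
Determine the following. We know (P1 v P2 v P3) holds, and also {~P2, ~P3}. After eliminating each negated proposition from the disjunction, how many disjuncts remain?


Original disjuncts (3): P1, P2, P3
Negated (eliminate): ~P2, ~P3
Remaining disjuncts: P1
Count = 3 - 2 = 1

1


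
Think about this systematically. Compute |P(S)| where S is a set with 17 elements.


The power set of a set with n elements has 2^n elements.
|P(S)| = 2^17 = 131072

131072


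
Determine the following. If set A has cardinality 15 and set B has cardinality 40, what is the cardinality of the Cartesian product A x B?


The Cartesian product A x B contains all ordered pairs (a, b).
|A x B| = |A| * |B| = 15 * 40 = 600

600


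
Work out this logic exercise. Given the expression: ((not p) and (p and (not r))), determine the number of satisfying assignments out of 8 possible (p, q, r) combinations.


Check all 8 assignments:
p=0, q=0, r=0: 0
p=0, q=0, r=1: 0
p=0, q=1, r=0: 0
p=0, q=1, r=1: 0
p=1, q=0, r=0: 0
p=1, q=0, r=1: 0
p=1, q=1, r=0: 0
p=1, q=1, r=1: 0
Count of True = 0

0


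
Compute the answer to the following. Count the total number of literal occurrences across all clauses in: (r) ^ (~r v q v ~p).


Counting literals in each clause:
Clause 1: 1 literal(s)
Clause 2: 3 literal(s)
Total = 4

4


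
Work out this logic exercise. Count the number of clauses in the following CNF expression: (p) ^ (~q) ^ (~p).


A CNF formula is a conjunction of clauses.
Clauses are separated by ^.
Counting the conjuncts: 3 clauses.

3


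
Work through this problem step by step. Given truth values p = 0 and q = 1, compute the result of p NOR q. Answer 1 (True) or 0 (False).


p = 0, q = 1
Operation: p NOR q
Evaluate: 0 NOR 1 = 0

0


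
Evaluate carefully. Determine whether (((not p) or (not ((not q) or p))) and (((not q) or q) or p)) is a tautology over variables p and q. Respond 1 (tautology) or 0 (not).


Check all 4 assignments:
p=0, q=0: 1
p=0, q=1: 1
p=1, q=0: 0
p=1, q=1: 0
Satisfying count = 2/4.
Tautology iff count = 4: no.

0


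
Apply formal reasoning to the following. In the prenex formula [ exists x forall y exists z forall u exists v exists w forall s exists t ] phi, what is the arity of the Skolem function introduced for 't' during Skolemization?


Quantifier prefix: exists x forall y exists z forall u exists v exists w forall s exists t
't' is existentially quantified at position 8.
Universal variables preceding it: y, u, s
Skolem function arity = 3

3
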